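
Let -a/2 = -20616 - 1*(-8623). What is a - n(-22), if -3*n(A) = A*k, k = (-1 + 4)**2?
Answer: 23920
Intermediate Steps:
k = 9 (k = 3**2 = 9)
n(A) = -3*A (n(A) = -A*9/3 = -3*A)
a = 23986 (a = -2*(-20616 - 1*(-8623)) = -2*(-20616 + 8623) = -2*(-11993) = 23986)
a - n(-22) = 23986 - (-3)*(-22) = 23986 - 1*66 = 23986 - 66 = 23920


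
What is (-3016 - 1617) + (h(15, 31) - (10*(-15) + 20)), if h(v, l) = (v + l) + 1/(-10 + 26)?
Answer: -71311/16 ≈ -4456.9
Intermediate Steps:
h(v, l) = 1/16 + l + v (h(v, l) = (l + v) + 1/16 = 1/16 + l + v)
(-3016 - 1617) + (h(15, 31) - (10*(-15) + 20)) = (-3016 - 1617) + ((1/16 + 31 + 15) - (10*(-15) + 20)) = -4633 + (737/16 - (-150 + 20)) = -4633 + (737/16 - 1*(-130)) = -4633 + (737/16 + 130) = -4633 + 2817/16 = -71311/16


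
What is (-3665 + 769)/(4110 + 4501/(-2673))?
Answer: -7741008/10981529 ≈ -0.70491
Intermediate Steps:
(-3665 + 769)/(4110 + 4501/(-2673)) = -2896/(4110 + 4501*(-1/2673)) = -2896/(4110 - 4501/2673) = -2896/10981529/2673 = -2896*2673/10981529 = -7741008/10981529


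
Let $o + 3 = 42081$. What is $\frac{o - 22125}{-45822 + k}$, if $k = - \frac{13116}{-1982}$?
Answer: $- \frac{6591141}{15134348} \approx -0.43551$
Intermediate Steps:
$k = \frac{6558}{991}$ ($k = \left(-13116\right) \left(- \frac{1}{1982}\right) = \frac{6558}{991} \approx 6.6176$)
$o = 42078$ ($o = -3 + 42081 = 42078$)
$\frac{o - 22125}{-45822 + k} = \frac{42078 - 22125}{-45822 + \frac{6558}{991}} = \frac{19953}{- \frac{45403044}{991}} = 19953 \left(- \frac{991}{45403044}\right) = - \frac{6591141}{15134348}$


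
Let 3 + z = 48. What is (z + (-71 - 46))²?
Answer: 5184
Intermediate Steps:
z = 45 (z = -3 + 48 = 45)
(z + (-71 - 46))² = (45 + (-71 - 46))² = (45 - 117)² = (-72)² = 5184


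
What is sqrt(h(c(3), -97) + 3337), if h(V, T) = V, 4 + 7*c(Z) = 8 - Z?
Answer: 8*sqrt(2555)/7 ≈ 57.768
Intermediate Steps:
c(Z) = 4/7 - Z/7 (c(Z) = -4/7 + (8 - Z)/7 = -4/7 + (8/7 - Z/7) = 4/7 - Z/7)
sqrt(h(c(3), -97) + 3337) = sqrt((4/7 - 1/7*3) + 3337) = sqrt((4/7 - 3/7) + 3337) = sqrt(1/7 + 3337) = sqrt(23360/7) = 8*sqrt(2555)/7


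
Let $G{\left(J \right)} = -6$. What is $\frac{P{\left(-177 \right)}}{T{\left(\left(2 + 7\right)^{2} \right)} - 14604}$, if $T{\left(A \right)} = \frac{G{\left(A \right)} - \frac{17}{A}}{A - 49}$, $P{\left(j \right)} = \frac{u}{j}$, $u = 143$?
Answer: $\frac{123552}{2233390189} \approx 5.532 \cdot 10^{-5}$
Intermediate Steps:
$P{\left(j \right)} = \frac{143}{j}$
$T{\left(A \right)} = \frac{-6 - \frac{17}{A}}{-49 + A}$ ($T{\left(A \right)} = \frac{-6 - \frac{17}{A}}{A - 49} = \frac{-6 - \frac{17}{A}}{-49 + A}$)
$\frac{P{\left(-177 \right)}}{T{\left(\left(2 + 7\right)^{2} \right)} - 14604} = \frac{143 \frac{1}{-177}}{\frac{-17 - 6 \left(2 + 7\right)^{2}}{\left(2 + 7\right)^{2} \left(-49 + \left(2 + 7\right)^{2}\right)} - 14604} = \frac{143 \left(- \frac{1}{177}\right)}{\frac{-17 - 6 \cdot 9^{2}}{9^{2} \left(-49 + 9^{2}\right)} - 14604} = - \frac{143}{177 \left(\frac{-17 - 486}{81 \left(-49 + 81\right)} - 14604\right)} = - \frac{143}{177 \left(\frac{-17 - 486}{81 \cdot 32} - 14604\right)} = - \frac{143}{177 \left(\frac{1}{81} \cdot \frac{1}{32} \left(-503\right) - 14604\right)} = - \frac{143}{177 \left(- \frac{503}{2592} - 14604\right)} = - \frac{143}{177 \left(- \frac{37854071}{2592}\right)} = \left(- \frac{143}{177}\right) \left(- \frac{2592}{37854071}\right) = \frac{123552}{2233390189}$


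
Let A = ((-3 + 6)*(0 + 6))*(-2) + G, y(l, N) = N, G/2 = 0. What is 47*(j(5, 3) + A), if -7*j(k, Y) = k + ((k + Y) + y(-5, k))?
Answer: -12690/7 ≈ -1812.9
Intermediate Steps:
G = 0 (G = 2*0 = 0)
A = -36 (A = ((-3 + 6)*(0 + 6))*(-2) + 0 = (3*6)*(-2) + 0 = 18*(-2) + 0 = -36 + 0 = -36)
j(k, Y) = -3*k/7 - Y/7 (j(k, Y) = -(k + ((k + Y) + k))/7 = -(k + ((Y + k) + k))/7 = -(k + (Y + 2*k))/7 = -(Y + 3*k)/7 = -3*k/7 - Y/7)
47*(j(5, 3) + A) = 47*((-3/7*5 - 1/7*3) - 36) = 47*((-15/7 - 3/7) - 36) = 47*(-18/7 - 36) = 47*(-270/7) = -12690/7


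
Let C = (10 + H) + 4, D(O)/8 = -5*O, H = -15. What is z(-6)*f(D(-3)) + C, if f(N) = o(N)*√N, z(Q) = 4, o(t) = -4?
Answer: -1 - 32*√30 ≈ -176.27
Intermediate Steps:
D(O) = -40*O (D(O) = 8*(-5*O) = -40*O)
f(N) = -4*√N
C = -1 (C = (10 - 15) + 4 = -5 + 4 = -1)
z(-6)*f(D(-3)) + C = 4*(-4*2*√30) - 1 = 4*(-8*√30) - 1 = -32*√30 - 1 = -1 - 32*√30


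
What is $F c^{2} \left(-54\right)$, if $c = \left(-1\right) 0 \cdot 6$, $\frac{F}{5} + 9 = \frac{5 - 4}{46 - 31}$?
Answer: $0$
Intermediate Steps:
$F = - \frac{134}{3}$ ($F = -45 + 5 \frac{5 - 4}{46 - 31} = -45 + 5 \cdot 1 \cdot \frac{1}{15} = -45 + 5 \cdot \frac{1}{15} = -45 + \frac{1}{3} = - \frac{134}{3} \approx -44.667$)
$c = 0$ ($c = 0 \cdot 6 = 0$)
$F c^{2} \left(-54\right) = - \frac{134 \cdot 0^{2}}{3} \left(-54\right) = \left(- \frac{134}{3}\right) 0 \left(-54\right) = 0 \left(-54\right) = 0$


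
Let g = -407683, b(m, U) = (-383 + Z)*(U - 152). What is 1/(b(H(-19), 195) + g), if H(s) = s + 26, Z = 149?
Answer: -1/417745 ≈ -2.3938e-6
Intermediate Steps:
H(s) = 26 + s
b(m, U) = 35568 - 234*U (b(m, U) = (-383 + 149)*(U - 152) = -234*(-152 + U) = 35568 - 234*U)
1/(b(H(-19), 195) + g) = 1/((35568 - 234*195) - 407683) = 1/((35568 - 45630) - 407683) = 1/(-10062 - 407683) = 1/(-417745) = -1/417745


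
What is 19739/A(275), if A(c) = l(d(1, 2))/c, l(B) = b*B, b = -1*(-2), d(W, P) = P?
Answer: 5428225/4 ≈ 1.3571e+6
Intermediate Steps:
b = 2
l(B) = 2*B
A(c) = 4/c (A(c) = (2*2)/c = 4/c)
19739/A(275) = 19739/((4/275)) = 19739/((4*(1/275))) = 19739/(4/275) = 19739*(275/4) = 5428225/4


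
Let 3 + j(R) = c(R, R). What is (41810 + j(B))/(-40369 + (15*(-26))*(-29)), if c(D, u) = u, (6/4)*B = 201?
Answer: -41941/29059 ≈ -1.4433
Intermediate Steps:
B = 134 (B = (⅔)*201 = 134)
j(R) = -3 + R
(41810 + j(B))/(-40369 + (15*(-26))*(-29)) = (41810 + (-3 + 134))/(-40369 + (15*(-26))*(-29)) = (41810 + 131)/(-40369 - 390*(-29)) = 41941/(-40369 + 11310) = 41941/(-29059) = 41941*(-1/29059) = -41941/29059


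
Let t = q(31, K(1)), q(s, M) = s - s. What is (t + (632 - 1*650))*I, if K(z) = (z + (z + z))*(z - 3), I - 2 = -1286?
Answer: 23112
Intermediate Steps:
I = -1284 (I = 2 - 1286 = -1284)
K(z) = 3*z*(-3 + z) (K(z) = (z + 2*z)*(-3 + z) = (3*z)*(-3 + z) = 3*z*(-3 + z))
q(s, M) = 0
t = 0
(t + (632 - 1*650))*I = (0 + (632 - 1*650))*(-1284) = (0 + (632 - 650))*(-1284) = (0 - 18)*(-1284) = -18*(-1284) = 23112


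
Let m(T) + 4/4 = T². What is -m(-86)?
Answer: -7395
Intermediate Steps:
m(T) = -1 + T²
-m(-86) = -(-1 + (-86)²) = -(-1 + 7396) = -1*7395 = -7395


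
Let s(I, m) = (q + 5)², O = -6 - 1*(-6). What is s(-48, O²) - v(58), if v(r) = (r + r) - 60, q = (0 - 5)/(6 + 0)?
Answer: -1391/36 ≈ -38.639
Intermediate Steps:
q = -⅚ (q = -5/6 = -5*⅙ = -⅚ ≈ -0.83333)
v(r) = -60 + 2*r (v(r) = 2*r - 60 = -60 + 2*r)
O = 0 (O = -6 + 6 = 0)
s(I, m) = 625/36 (s(I, m) = (-⅚ + 5)² = (25/6)² = 625/36)
s(-48, O²) - v(58) = 625/36 - (-60 + 2*58) = 625/36 - (-60 + 116) = 625/36 - 1*56 = 625/36 - 56 = -1391/36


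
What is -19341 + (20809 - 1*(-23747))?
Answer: 25215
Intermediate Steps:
-19341 + (20809 - 1*(-23747)) = -19341 + (20809 + 23747) = -19341 + 44556 = 25215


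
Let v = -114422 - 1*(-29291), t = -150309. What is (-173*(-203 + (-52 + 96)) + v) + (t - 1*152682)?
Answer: -360615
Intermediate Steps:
v = -85131 (v = -114422 + 29291 = -85131)
(-173*(-203 + (-52 + 96)) + v) + (t - 1*152682) = (-173*(-203 + (-52 + 96)) - 85131) + (-150309 - 1*152682) = (-173*(-203 + 44) - 85131) + (-150309 - 152682) = (-173*(-159) - 85131) - 302991 = (27507 - 85131) - 302991 = -57624 - 302991 = -360615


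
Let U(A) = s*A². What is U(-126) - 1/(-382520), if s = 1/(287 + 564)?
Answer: 6072888371/325524520 ≈ 18.656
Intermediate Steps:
s = 1/851 ≈ 0.0011751
U(A) = A²/851
U(-126) - 1/(-382520) = (1/851)*(-126)² - 1/(-382520) = (1/851)*15876 - 1*(-1/382520) = 15876/851 + 1/382520 = 6072888371/325524520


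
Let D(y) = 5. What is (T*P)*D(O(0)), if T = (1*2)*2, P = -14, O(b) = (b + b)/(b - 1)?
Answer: -280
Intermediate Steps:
O(b) = 2*b/(-1 + b) (O(b) = (2*b)/(-1 + b) = 2*b/(-1 + b))
T = 4 (T = 2*2 = 4)
(T*P)*D(O(0)) = (4*(-14))*5 = -56*5 = -280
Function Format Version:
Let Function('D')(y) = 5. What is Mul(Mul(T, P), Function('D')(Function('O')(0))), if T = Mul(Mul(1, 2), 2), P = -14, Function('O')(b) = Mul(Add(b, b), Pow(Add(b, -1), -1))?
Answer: -280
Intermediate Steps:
Function('O')(b) = Mul(2, b, Pow(Add(-1, b), -1)) (Function('O')(b) = Mul(Mul(2, b), Pow(Add(-1, b), -1)) = Mul(2, b, Pow(Add(-1, b), -1)))
T = 4 (T = Mul(2, 2) = 4)
Mul(Mul(T, P), Function('D')(Function('O')(0))) = Mul(Mul(4, -14), 5) = Mul(-56, 5) = -280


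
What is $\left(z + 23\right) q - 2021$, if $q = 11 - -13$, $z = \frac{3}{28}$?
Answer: $- \frac{10265}{7} \approx -1466.4$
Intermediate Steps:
$z = \frac{3}{28}$ ($z = 3 \cdot \frac{1}{28} = \frac{3}{28} \approx 0.10714$)
$q = 24$ ($q = 11 + 13 = 24$)
$\left(z + 23\right) q - 2021 = \left(\frac{3}{28} + 23\right) 24 - 2021 = \frac{647}{28} \cdot 24 - 2021 = \frac{3882}{7} - 2021 = - \frac{10265}{7}$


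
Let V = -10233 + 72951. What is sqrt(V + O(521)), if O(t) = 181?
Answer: sqrt(62899) ≈ 250.80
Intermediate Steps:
V = 62718
sqrt(V + O(521)) = sqrt(62718 + 181) = sqrt(62899)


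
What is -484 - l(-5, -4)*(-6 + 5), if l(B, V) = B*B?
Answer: -459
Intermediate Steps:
l(B, V) = B**2
-484 - l(-5, -4)*(-6 + 5) = -484 - (-5)**2*(-6 + 5) = -484 - 25*(-1) = -484 - 1*(-25) = -484 + 25 = -459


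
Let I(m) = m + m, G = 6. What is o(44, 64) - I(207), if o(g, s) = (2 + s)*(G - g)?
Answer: -2922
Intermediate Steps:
o(g, s) = (2 + s)*(6 - g)
I(m) = 2*m
o(44, 64) - I(207) = (12 - 2*44 + 6*64 - 1*44*64) - 2*207 = (12 - 88 + 384 - 2816) - 1*414 = -2508 - 414 = -2922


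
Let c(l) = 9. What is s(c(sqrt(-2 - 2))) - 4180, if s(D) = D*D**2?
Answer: -3451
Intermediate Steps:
s(D) = D**3
s(c(sqrt(-2 - 2))) - 4180 = 9**3 - 4180 = 729 - 4180 = -3451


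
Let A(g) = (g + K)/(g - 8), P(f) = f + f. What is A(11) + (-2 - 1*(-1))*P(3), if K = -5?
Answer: -4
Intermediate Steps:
P(f) = 2*f
A(g) = (-5 + g)/(-8 + g) (A(g) = (g - 5)/(g - 8) = (-5 + g)/(-8 + g))
A(11) + (-2 - 1*(-1))*P(3) = (-5 + 11)/(-8 + 11) + (-2 - 1*(-1))*(2*3) = 6/3 + (-2 + 1)*6 = (⅓)*6 - 1*6 = 2 - 6 = -4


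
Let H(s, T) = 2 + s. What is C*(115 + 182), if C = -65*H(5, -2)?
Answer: -135135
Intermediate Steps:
C = -455 (C = -65*(2 + 5) = -65*7 = -455)
C*(115 + 182) = -455*(115 + 182) = -455*297 = -135135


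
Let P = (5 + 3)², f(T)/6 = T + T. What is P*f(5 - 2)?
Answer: 2304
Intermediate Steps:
f(T) = 12*T (f(T) = 6*(T + T) = 6*(2*T) = 12*T)
P = 64 (P = 8² = 64)
P*f(5 - 2) = 64*(12*(5 - 2)) = 64*(12*3) = 64*36 = 2304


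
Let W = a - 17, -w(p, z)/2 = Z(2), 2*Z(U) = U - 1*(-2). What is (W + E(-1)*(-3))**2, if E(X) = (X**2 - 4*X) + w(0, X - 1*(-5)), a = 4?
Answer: 256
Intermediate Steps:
Z(U) = 1 + U/2 (Z(U) = (U - 1*(-2))/2 = (U + 2)/2 = (2 + U)/2 = 1 + U/2)
w(p, z) = -4 (w(p, z) = -2*(1 + (1/2)*2) = -2*(1 + 1) = -2*2 = -4)
W = -13 (W = 4 - 17 = -13)
E(X) = -4 + X**2 - 4*X (E(X) = (X**2 - 4*X) - 4 = -4 + X**2 - 4*X)
(W + E(-1)*(-3))**2 = (-13 + (-4 + (-1)**2 - 4*(-1))*(-3))**2 = (-13 + (-4 + 1 + 4)*(-3))**2 = (-13 + 1*(-3))**2 = (-13 - 3)**2 = (-16)**2 = 256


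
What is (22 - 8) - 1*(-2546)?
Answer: 2560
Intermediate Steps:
(22 - 8) - 1*(-2546) = (22 - 8*1) + 2546 = (22 - 8) + 2546 = 14 + 2546 = 2560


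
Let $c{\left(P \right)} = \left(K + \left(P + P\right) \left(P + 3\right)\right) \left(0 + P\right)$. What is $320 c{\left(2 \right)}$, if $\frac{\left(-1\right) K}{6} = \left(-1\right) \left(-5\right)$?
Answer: $-6400$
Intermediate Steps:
$K = -30$ ($K = - 6 \left(\left(-1\right) \left(-5\right)\right) = \left(-6\right) 5 = -30$)
$c{\left(P \right)} = P \left(-30 + 2 P \left(3 + P\right)\right)$ ($c{\left(P \right)} = \left(-30 + \left(P + P\right) \left(P + 3\right)\right) \left(0 + P\right) = \left(-30 + 2 P \left(3 + P\right)\right) P = P \left(-30 + 2 P \left(3 + P\right)\right)$)
$320 c{\left(2 \right)} = 320 \cdot 2 \cdot 2 \left(-15 + 2^{2} + 3 \cdot 2\right) = 320 \cdot 2 \cdot 2 \left(-15 + 4 + 6\right) = 320 \cdot 2 \cdot 2 \left(-5\right) = 320 \left(-20\right) = -6400$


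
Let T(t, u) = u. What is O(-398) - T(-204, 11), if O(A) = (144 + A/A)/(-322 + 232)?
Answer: -227/18 ≈ -12.611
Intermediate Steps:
O(A) = -29/18 (O(A) = (144 + 1)/(-90) = 145*(-1/90) = -29/18)
O(-398) - T(-204, 11) = -29/18 - 1*11 = -29/18 - 11 = -227/18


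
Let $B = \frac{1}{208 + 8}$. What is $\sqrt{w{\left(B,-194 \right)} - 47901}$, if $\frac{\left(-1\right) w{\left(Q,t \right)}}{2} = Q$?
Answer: $\frac{i \sqrt{15519927}}{18} \approx 218.86 i$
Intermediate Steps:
$B = \frac{1}{216} \approx 0.0046296$
$w{\left(Q,t \right)} = - 2 Q$
$\sqrt{w{\left(B,-194 \right)} - 47901} = \sqrt{\left(-2\right) \frac{1}{216} - 47901} = \sqrt{- \frac{1}{108} - 47901} = \sqrt{- \frac{5173309}{108}} = \frac{i \sqrt{15519927}}{18}$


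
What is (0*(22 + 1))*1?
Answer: 0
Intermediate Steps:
(0*(22 + 1))*1 = (0*23)*1 = 0*1 = 0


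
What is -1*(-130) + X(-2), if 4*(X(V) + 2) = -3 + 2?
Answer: 511/4 ≈ 127.75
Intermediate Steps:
X(V) = -9/4 (X(V) = -2 + (-3 + 2)/4 = -2 + (¼)*(-1) = -2 - ¼ = -9/4)
-1*(-130) + X(-2) = -1*(-130) - 9/4 = 130 - 9/4 = 511/4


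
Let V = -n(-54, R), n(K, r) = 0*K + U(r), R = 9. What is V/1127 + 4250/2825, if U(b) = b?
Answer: 190573/127351 ≈ 1.4964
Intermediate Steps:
n(K, r) = r (n(K, r) = 0*K + r = 0 + r = r)
V = -9 (V = -1*9 = -9)
V/1127 + 4250/2825 = -9/1127 + 4250/2825 = -9*1/1127 + 4250*(1/2825) = -9/1127 + 170/113 = 190573/127351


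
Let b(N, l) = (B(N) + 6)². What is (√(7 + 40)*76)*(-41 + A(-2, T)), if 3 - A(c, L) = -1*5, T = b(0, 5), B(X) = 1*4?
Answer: -2508*√47 ≈ -17194.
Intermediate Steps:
B(X) = 4
b(N, l) = 100 (b(N, l) = (4 + 6)² = 10² = 100)
T = 100
A(c, L) = 8 (A(c, L) = 3 - (-1)*5 = 3 - 1*(-5) = 3 + 5 = 8)
(√(7 + 40)*76)*(-41 + A(-2, T)) = (√(7 + 40)*76)*(-41 + 8) = (√47*76)*(-33) = (76*√47)*(-33) = -2508*√47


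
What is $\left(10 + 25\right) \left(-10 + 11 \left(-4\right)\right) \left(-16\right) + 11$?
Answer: $30251$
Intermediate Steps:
$\left(10 + 25\right) \left(-10 + 11 \left(-4\right)\right) \left(-16\right) + 11 = 35 \left(-10 - 44\right) \left(-16\right) + 11 = 35 \left(-54\right) \left(-16\right) + 11 = \left(-1890\right) \left(-16\right) + 11 = 30240 + 11 = 30251$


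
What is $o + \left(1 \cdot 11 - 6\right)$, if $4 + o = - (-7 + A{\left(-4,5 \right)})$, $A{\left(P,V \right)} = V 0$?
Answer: $8$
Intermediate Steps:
$A{\left(P,V \right)} = 0$
$o = 3$ ($o = -4 - \left(-7 + 0\right) = -4 - -7 = -4 + 7 = 3$)
$o + \left(1 \cdot 11 - 6\right) = 3 + \left(1 \cdot 11 - 6\right) = 3 + \left(11 - 6\right) = 3 + 5 = 8$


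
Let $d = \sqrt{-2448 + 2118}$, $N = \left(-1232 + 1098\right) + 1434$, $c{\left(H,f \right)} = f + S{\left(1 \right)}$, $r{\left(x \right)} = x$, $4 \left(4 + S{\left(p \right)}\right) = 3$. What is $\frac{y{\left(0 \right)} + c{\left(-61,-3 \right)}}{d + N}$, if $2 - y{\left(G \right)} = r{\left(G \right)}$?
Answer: $- \frac{1105}{338066} + \frac{17 i \sqrt{330}}{6761320} \approx -0.0032686 + 4.5675 \cdot 10^{-5} i$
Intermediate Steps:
$S{\left(p \right)} = - \frac{13}{4}$ ($S{\left(p \right)} = -4 + \frac{1}{4} \cdot 3 = -4 + \frac{3}{4} = - \frac{13}{4}$)
$c{\left(H,f \right)} = - \frac{13}{4} + f$ ($c{\left(H,f \right)} = f - \frac{13}{4} = - \frac{13}{4} + f$)
$y{\left(G \right)} = 2 - G$
$N = 1300$ ($N = -134 + 1434 = 1300$)
$d = i \sqrt{330}$ ($d = \sqrt{-330} = i \sqrt{330} \approx 18.166 i$)
$\frac{y{\left(0 \right)} + c{\left(-61,-3 \right)}}{d + N} = \frac{\left(2 - 0\right) - \frac{25}{4}}{i \sqrt{330} + 1300} = \frac{\left(2 + 0\right) - \frac{25}{4}}{1300 + i \sqrt{330}} = \frac{2 - \frac{25}{4}}{1300 + i \sqrt{330}} = - \frac{17}{4 \left(1300 + i \sqrt{330}\right)}$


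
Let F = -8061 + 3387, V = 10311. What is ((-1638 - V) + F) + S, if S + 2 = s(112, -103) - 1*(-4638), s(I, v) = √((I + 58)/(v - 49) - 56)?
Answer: -11987 + I*√82479/38 ≈ -11987.0 + 7.5577*I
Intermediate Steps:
F = -4674
s(I, v) = √(-56 + (58 + I)/(-49 + v)) (s(I, v) = √((58 + I)/(-49 + v) - 56) = √(-56 + (58 + I)/(-49 + v)))
S = 4636 + I*√82479/38 (S = -2 + (√((2802 + 112 - 56*(-103))/(-49 - 103)) - 1*(-4638)) = -2 + (√((2802 + 112 + 5768)/(-152)) + 4638) = -2 + (√(-1/152*8682) + 4638) = -2 + (√(-4341/76) + 4638) = -2 + (I*√82479/38 + 4638) = -2 + (4638 + I*√82479/38) = 4636 + I*√82479/38 ≈ 4636.0 + 7.5577*I)
((-1638 - V) + F) + S = ((-1638 - 1*10311) - 4674) + (4636 + I*√82479/38) = ((-1638 - 10311) - 4674) + (4636 + I*√82479/38) = (-11949 - 4674) + (4636 + I*√82479/38) = -16623 + (4636 + I*√82479/38) = -11987 + I*√82479/38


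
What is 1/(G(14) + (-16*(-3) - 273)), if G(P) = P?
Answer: -1/211 ≈ -0.0047393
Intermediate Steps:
1/(G(14) + (-16*(-3) - 273)) = 1/(14 + (-16*(-3) - 273)) = 1/(14 + (48 - 273)) = 1/(14 - 225) = 1/(-211) = -1/211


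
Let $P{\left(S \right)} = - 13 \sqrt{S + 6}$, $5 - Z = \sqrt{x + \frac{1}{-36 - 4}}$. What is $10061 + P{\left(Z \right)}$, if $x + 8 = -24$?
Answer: $10061 - \frac{13 \sqrt{1100 - 5 i \sqrt{12810}}}{10} \approx 10017.0 + 10.761 i$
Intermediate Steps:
$x = -32$ ($x = -8 - 24 = -32$)
$Z = 5 - \frac{i \sqrt{12810}}{20}$ ($Z = 5 - \sqrt{-32 + \frac{1}{-36 - 4}} = 5 - \sqrt{-32 + \frac{1}{-40}} = 5 - \sqrt{-32 - \frac{1}{40}} = 5 - \sqrt{- \frac{1281}{40}} = 5 - \frac{i \sqrt{12810}}{20} \approx 5.0 - 5.6591 i$)
$P{\left(S \right)} = - 13 \sqrt{6 + S}$
$10061 + P{\left(Z \right)} = 10061 - 13 \sqrt{6 + \left(5 - \frac{i \sqrt{12810}}{20}\right)} = 10061 - 13 \sqrt{11 - \frac{i \sqrt{12810}}{20}}$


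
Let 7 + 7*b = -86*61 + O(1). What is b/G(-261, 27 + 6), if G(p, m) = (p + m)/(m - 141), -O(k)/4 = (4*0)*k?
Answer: -47277/133 ≈ -355.47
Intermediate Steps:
O(k) = 0 (O(k) = -4*4*0*k = -0*k = -4*0 = 0)
b = -5253/7 (b = -1 + (-86*61 + 0)/7 = -1 + (-5246 + 0)/7 = -1 + (⅐)*(-5246) = -1 - 5246/7 = -5253/7 ≈ -750.43)
G(p, m) = (m + p)/(-141 + m)
b/G(-261, 27 + 6) = -5253*(-141 + (27 + 6))/((27 + 6) - 261)/7 = -5253*(-141 + 33)/(33 - 261)/7 = -5253/(7*(-228/(-108))) = -5253/(7*((-1/108*(-228)))) = -5253/(7*19/9) = -5253/7*9/19 = -47277/133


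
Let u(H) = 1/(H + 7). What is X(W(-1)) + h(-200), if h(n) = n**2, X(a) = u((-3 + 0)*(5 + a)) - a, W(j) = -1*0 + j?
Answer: 200004/5 ≈ 40001.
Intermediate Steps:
W(j) = j (W(j) = 0 + j = j)
u(H) = 1/(7 + H)
X(a) = 1/(-8 - 3*a) - a (X(a) = 1/(7 + (-3 + 0)*(5 + a)) - a = 1/(7 - 3*(5 + a)) - a = 1/(7 + (-15 - 3*a)) - a = 1/(-8 - 3*a) - a)
X(W(-1)) + h(-200) = (-1 - 1*(-1)*(8 + 3*(-1)))/(8 + 3*(-1)) + (-200)**2 = (-1 - 1*(-1)*(8 - 3))/(8 - 3) + 40000 = (-1 - 1*(-1)*5)/5 + 40000 = (-1 + 5)/5 + 40000 = (1/5)*4 + 40000 = 4/5 + 40000 = 200004/5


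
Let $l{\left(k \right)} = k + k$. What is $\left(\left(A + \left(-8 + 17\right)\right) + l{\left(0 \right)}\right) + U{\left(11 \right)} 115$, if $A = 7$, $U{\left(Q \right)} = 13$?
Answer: $1511$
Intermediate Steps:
$l{\left(k \right)} = 2 k$
$\left(\left(A + \left(-8 + 17\right)\right) + l{\left(0 \right)}\right) + U{\left(11 \right)} 115 = \left(\left(7 + \left(-8 + 17\right)\right) + 2 \cdot 0\right) + 13 \cdot 115 = \left(\left(7 + 9\right) + 0\right) + 1495 = \left(16 + 0\right) + 1495 = 16 + 1495 = 1511$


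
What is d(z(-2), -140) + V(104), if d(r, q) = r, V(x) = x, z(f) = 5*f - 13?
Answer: 81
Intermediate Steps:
z(f) = -13 + 5*f
d(z(-2), -140) + V(104) = (-13 + 5*(-2)) + 104 = (-13 - 10) + 104 = -23 + 104 = 81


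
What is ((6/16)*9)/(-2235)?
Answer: -9/5960 ≈ -0.0015101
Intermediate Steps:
((6/16)*9)/(-2235) = ((6*(1/16))*9)*(-1/2235) = ((3/8)*9)*(-1/2235) = (27/8)*(-1/2235) = -9/5960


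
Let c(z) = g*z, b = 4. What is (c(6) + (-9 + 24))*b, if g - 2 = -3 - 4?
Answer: -60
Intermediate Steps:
g = -5 (g = 2 + (-3 - 4) = 2 - 7 = -5)
c(z) = -5*z
(c(6) + (-9 + 24))*b = (-5*6 + (-9 + 24))*4 = (-30 + 15)*4 = -15*4 = -60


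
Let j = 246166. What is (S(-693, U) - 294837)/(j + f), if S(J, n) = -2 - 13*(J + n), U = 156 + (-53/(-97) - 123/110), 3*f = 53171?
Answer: -9214096641/8447108230 ≈ -1.0908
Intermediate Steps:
f = 53171/3 (f = (⅓)*53171 = 53171/3 ≈ 17724.)
U = 1658419/10670 (U = 156 + (-53*(-1/97) - 123*1/110) = 156 + (53/97 - 123/110) = 156 - 6101/10670 = 1658419/10670 ≈ 155.43)
S(J, n) = -2 - 13*J - 13*n (S(J, n) = -2 + (-13*J - 13*n) = -2 - 13*J - 13*n)
(S(-693, U) - 294837)/(j + f) = ((-2 - 13*(-693) - 13*1658419/10670) - 294837)/(246166 + 53171/3) = ((-2 + 9009 - 21559447/10670) - 294837)/(791669/3) = (74545243/10670 - 294837)*(3/791669) = -3071365547/10670*3/791669 = -9214096641/8447108230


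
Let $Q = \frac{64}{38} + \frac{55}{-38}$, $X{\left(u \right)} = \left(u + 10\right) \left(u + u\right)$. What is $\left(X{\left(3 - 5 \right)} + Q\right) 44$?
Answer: $- \frac{26554}{19} \approx -1397.6$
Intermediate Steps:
$X{\left(u \right)} = 2 u \left(10 + u\right)$ ($X{\left(u \right)} = \left(10 + u\right) 2 u = 2 u \left(10 + u\right)$)
$Q = \frac{9}{38}$ ($Q = 64 \cdot \frac{1}{38} + 55 \left(- \frac{1}{38}\right) = \frac{32}{19} - \frac{55}{38} = \frac{9}{38} \approx 0.23684$)
$\left(X{\left(3 - 5 \right)} + Q\right) 44 = \left(2 \left(3 - 5\right) \left(10 + \left(3 - 5\right)\right) + \frac{9}{38}\right) 44 = \left(2 \left(-2\right) \left(10 - 2\right) + \frac{9}{38}\right) 44 = \left(2 \left(-2\right) 8 + \frac{9}{38}\right) 44 = \left(-32 + \frac{9}{38}\right) 44 = \left(- \frac{1207}{38}\right) 44 = - \frac{26554}{19}$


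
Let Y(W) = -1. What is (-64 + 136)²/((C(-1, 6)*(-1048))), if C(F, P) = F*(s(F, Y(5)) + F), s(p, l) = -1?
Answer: -324/131 ≈ -2.4733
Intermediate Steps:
C(F, P) = F*(-1 + F)
(-64 + 136)²/((C(-1, 6)*(-1048))) = (-64 + 136)²/((-(-1 - 1)*(-1048))) = 72²/((-1*(-2)*(-1048))) = 5184/((2*(-1048))) = 5184/(-2096) = 5184*(-1/2096) = -324/131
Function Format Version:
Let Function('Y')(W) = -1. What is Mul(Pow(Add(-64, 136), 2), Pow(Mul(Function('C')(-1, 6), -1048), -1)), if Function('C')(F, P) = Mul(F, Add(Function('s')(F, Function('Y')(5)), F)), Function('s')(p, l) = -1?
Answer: Rational(-324, 131) ≈ -2.4733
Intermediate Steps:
Function('C')(F, P) = Mul(F, Add(-1, F))
Mul(Pow(Add(-64, 136), 2), Pow(Mul(Function('C')(-1, 6), -1048), -1)) = Mul(Pow(Add(-64, 136), 2), Pow(Mul(Mul(-1, Add(-1, -1)), -1048), -1)) = Mul(Pow(72, 2), Pow(Mul(Mul(-1, -2), -1048), -1)) = Mul(5184, Pow(Mul(2, -1048), -1)) = Mul(5184, Pow(-2096, -1)) = Mul(5184, Rational(-1, 2096)) = Rational(-324, 131)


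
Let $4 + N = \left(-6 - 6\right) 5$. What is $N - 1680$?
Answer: $-1744$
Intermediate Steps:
$N = -64$ ($N = -4 + \left(-6 - 6\right) 5 = -4 - 60 = -64$)
$N - 1680 = -64 - 1680 = -1744$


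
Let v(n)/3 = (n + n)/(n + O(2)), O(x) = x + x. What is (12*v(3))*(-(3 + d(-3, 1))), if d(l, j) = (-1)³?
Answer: -432/7 ≈ -61.714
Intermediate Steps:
d(l, j) = -1
O(x) = 2*x
v(n) = 6*n/(4 + n) (v(n) = 3*((n + n)/(n + 2*2)) = 3*((2*n)/(n + 4)) = 3*((2*n)/(4 + n)) = 3*(2*n/(4 + n)) = 6*n/(4 + n))
(12*v(3))*(-(3 + d(-3, 1))) = (12*(6*3/(4 + 3)))*(-(3 - 1)) = (12*(6*3/7))*(-1*2) = (12*(6*3*(⅐)))*(-2) = (12*(18/7))*(-2) = (216/7)*(-2) = -432/7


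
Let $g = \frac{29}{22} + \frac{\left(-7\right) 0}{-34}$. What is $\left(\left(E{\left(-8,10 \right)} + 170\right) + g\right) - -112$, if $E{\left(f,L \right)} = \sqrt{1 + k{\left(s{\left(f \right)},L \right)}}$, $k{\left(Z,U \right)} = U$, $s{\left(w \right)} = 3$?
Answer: $\frac{6233}{22} + \sqrt{11} \approx 286.63$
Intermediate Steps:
$g = \frac{29}{22}$ ($g = 29 \cdot \frac{1}{22} + 0 \left(- \frac{1}{34}\right) = \frac{29}{22} + 0 = \frac{29}{22} \approx 1.3182$)
$E{\left(f,L \right)} = \sqrt{1 + L}$
$\left(\left(E{\left(-8,10 \right)} + 170\right) + g\right) - -112 = \left(\left(\sqrt{1 + 10} + 170\right) + \frac{29}{22}\right) - -112 = \left(\left(\sqrt{11} + 170\right) + \frac{29}{22}\right) + 112 = \left(\left(170 + \sqrt{11}\right) + \frac{29}{22}\right) + 112 = \left(\frac{3769}{22} + \sqrt{11}\right) + 112 = \frac{6233}{22} + \sqrt{11}$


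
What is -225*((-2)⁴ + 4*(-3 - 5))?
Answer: 3600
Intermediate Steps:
-225*((-2)⁴ + 4*(-3 - 5)) = -225*(16 + 4*(-8)) = -225*(16 - 32) = -225*(-16) = 3600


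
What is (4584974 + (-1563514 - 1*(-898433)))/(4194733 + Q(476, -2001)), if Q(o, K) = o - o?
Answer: 3919893/4194733 ≈ 0.93448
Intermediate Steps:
Q(o, K) = 0
(4584974 + (-1563514 - 1*(-898433)))/(4194733 + Q(476, -2001)) = (4584974 + (-1563514 - 1*(-898433)))/(4194733 + 0) = (4584974 + (-1563514 + 898433))/4194733 = (4584974 - 665081)*(1/4194733) = 3919893*(1/4194733) = 3919893/4194733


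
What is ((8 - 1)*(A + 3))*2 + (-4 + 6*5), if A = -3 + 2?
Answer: 54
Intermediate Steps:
A = -1
((8 - 1)*(A + 3))*2 + (-4 + 6*5) = ((8 - 1)*(-1 + 3))*2 + (-4 + 6*5) = (7*2)*2 + (-4 + 30) = 14*2 + 26 = 28 + 26 = 54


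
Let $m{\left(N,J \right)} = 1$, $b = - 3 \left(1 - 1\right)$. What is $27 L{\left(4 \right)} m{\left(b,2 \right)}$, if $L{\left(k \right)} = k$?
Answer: $108$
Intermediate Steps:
$b = 0$ ($b = \left(-3\right) 0 = 0$)
$27 L{\left(4 \right)} m{\left(b,2 \right)} = 27 \cdot 4 \cdot 1 = 108 \cdot 1 = 108$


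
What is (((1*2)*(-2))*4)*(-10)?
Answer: 160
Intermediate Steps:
(((1*2)*(-2))*4)*(-10) = ((2*(-2))*4)*(-10) = -4*4*(-10) = -16*(-10) = 160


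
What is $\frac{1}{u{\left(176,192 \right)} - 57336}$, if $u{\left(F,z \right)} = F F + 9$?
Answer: $- \frac{1}{26351} \approx -3.7949 \cdot 10^{-5}$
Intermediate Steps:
$u{\left(F,z \right)} = 9 + F^{2}$ ($u{\left(F,z \right)} = F^{2} + 9 = 9 + F^{2}$)
$\frac{1}{u{\left(176,192 \right)} - 57336} = \frac{1}{\left(9 + 176^{2}\right) - 57336} = \frac{1}{\left(9 + 30976\right) - 57336} = \frac{1}{30985 - 57336} = \frac{1}{-26351} = - \frac{1}{26351}$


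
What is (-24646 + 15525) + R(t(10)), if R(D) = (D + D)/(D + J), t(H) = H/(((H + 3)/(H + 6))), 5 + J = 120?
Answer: -3018987/331 ≈ -9120.8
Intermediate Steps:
J = 115 (J = -5 + 120 = 115)
t(H) = H*(6 + H)/(3 + H) (t(H) = H/(((3 + H)/(6 + H))) = H*((6 + H)/(3 + H)) = H*(6 + H)/(3 + H))
R(D) = 2*D/(115 + D) (R(D) = (D + D)/(D + 115) = (2*D)/(115 + D) = 2*D/(115 + D))
(-24646 + 15525) + R(t(10)) = (-24646 + 15525) + 2*(10*(6 + 10)/(3 + 10))/(115 + 10*(6 + 10)/(3 + 10)) = -9121 + 2*(10*16/13)/(115 + 10*16/13) = -9121 + 2*(10*(1/13)*16)/(115 + 10*(1/13)*16) = -9121 + 2*(160/13)/(115 + 160/13) = -9121 + 2*(160/13)/(1655/13) = -9121 + 2*(160/13)*(13/1655) = -9121 + 64/331 = -3018987/331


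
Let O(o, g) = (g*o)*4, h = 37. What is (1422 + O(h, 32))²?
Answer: 37920964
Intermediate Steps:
O(o, g) = 4*g*o
(1422 + O(h, 32))² = (1422 + 4*32*37)² = (1422 + 4736)² = 6158² = 37920964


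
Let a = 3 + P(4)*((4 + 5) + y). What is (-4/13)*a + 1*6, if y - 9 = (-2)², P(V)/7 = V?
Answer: -2398/13 ≈ -184.46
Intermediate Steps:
P(V) = 7*V
y = 13 (y = 9 + (-2)² = 9 + 4 = 13)
a = 619 (a = 3 + (7*4)*((4 + 5) + 13) = 3 + 28*(9 + 13) = 3 + 28*22 = 3 + 616 = 619)
(-4/13)*a + 1*6 = -4/13*619 + 1*6 = -4*1/13*619 + 6 = -4/13*619 + 6 = -2476/13 + 6 = -2398/13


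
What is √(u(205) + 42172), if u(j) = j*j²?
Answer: √8657297 ≈ 2942.3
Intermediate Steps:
u(j) = j³
√(u(205) + 42172) = √(205³ + 42172) = √(8615125 + 42172) = √8657297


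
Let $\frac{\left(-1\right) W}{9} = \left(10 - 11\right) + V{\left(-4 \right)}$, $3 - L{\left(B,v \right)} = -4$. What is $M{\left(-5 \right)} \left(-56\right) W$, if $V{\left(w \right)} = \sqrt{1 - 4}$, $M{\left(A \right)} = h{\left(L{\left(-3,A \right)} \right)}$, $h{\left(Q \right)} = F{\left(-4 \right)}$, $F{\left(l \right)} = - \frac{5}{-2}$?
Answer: $-1260 + 1260 i \sqrt{3} \approx -1260.0 + 2182.4 i$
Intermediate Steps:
$L{\left(B,v \right)} = 7$ ($L{\left(B,v \right)} = 3 - -4 = 3 + 4 = 7$)
$F{\left(l \right)} = \frac{5}{2}$ ($F{\left(l \right)} = \left(-5\right) \left(- \frac{1}{2}\right) = \frac{5}{2}$)
$h{\left(Q \right)} = \frac{5}{2}$
$M{\left(A \right)} = \frac{5}{2}$
$V{\left(w \right)} = i \sqrt{3}$ ($V{\left(w \right)} = \sqrt{-3} = i \sqrt{3}$)
$W = 9 - 9 i \sqrt{3}$ ($W = - 9 \left(\left(10 - 11\right) + i \sqrt{3}\right) = - 9 \left(-1 + i \sqrt{3}\right) = 9 - 9 i \sqrt{3} \approx 9.0 - 15.588 i$)
$M{\left(-5 \right)} \left(-56\right) W = \frac{5}{2} \left(-56\right) \left(9 - 9 i \sqrt{3}\right) = - 140 \left(9 - 9 i \sqrt{3}\right) = -1260 + 1260 i \sqrt{3}$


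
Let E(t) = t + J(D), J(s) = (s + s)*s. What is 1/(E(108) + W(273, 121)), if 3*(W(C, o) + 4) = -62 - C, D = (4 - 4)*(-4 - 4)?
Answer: -3/23 ≈ -0.13043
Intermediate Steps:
D = 0 (D = 0*(-8) = 0)
W(C, o) = -74/3 - C/3 (W(C, o) = -4 + (-62 - C)/3 = -4 + (-62/3 - C/3) = -74/3 - C/3)
J(s) = 2*s² (J(s) = (2*s)*s = 2*s²)
E(t) = t (E(t) = t + 2*0² = t + 2*0 = t + 0 = t)
1/(E(108) + W(273, 121)) = 1/(108 + (-74/3 - ⅓*273)) = 1/(108 + (-74/3 - 91)) = 1/(108 - 347/3) = 1/(-23/3) = -3/23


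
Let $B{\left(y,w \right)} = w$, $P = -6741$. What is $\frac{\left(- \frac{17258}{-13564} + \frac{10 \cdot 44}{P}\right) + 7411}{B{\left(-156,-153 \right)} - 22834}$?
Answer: $- \frac{338867294891}{1050907298994} \approx -0.32245$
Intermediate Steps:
$\frac{\left(- \frac{17258}{-13564} + \frac{10 \cdot 44}{P}\right) + 7411}{B{\left(-156,-153 \right)} - 22834} = \frac{\left(- \frac{17258}{-13564} + \frac{10 \cdot 44}{-6741}\right) + 7411}{-153 - 22834} = \frac{\left(\left(-17258\right) \left(- \frac{1}{13564}\right) + 440 \left(- \frac{1}{6741}\right)\right) + 7411}{-22987} = \left(\left(\frac{8629}{6782} - \frac{440}{6741}\right) + 7411\right) \left(- \frac{1}{22987}\right) = \left(\frac{55184009}{45717462} + 7411\right) \left(- \frac{1}{22987}\right) = \frac{338867294891}{45717462} \left(- \frac{1}{22987}\right) = - \frac{338867294891}{1050907298994}$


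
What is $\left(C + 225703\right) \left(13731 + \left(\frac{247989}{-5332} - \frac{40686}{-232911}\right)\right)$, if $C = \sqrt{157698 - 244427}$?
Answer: $\frac{1278587316338140685}{413960484} + \frac{5664910596395 i \sqrt{86729}}{413960484} \approx 3.0887 \cdot 10^{9} + 4.0301 \cdot 10^{6} i$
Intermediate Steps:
$C = i \sqrt{86729}$ ($C = \sqrt{-86729} = i \sqrt{86729} \approx 294.5 i$)
$\left(C + 225703\right) \left(13731 + \left(\frac{247989}{-5332} - \frac{40686}{-232911}\right)\right) = \left(i \sqrt{86729} + 225703\right) \left(13731 + \left(\frac{247989}{-5332} - \frac{40686}{-232911}\right)\right) = \left(225703 + i \sqrt{86729}\right) \left(13731 + \left(247989 \left(- \frac{1}{5332}\right) - - \frac{13562}{77637}\right)\right) = \left(225703 + i \sqrt{86729}\right) \left(13731 + \left(- \frac{247989}{5332} + \frac{13562}{77637}\right)\right) = \left(225703 + i \sqrt{86729}\right) \left(13731 - \frac{19180809409}{413960484}\right) = \left(225703 + i \sqrt{86729}\right) \frac{5664910596395}{413960484} = \frac{1278587316338140685}{413960484} + \frac{5664910596395 i \sqrt{86729}}{413960484}$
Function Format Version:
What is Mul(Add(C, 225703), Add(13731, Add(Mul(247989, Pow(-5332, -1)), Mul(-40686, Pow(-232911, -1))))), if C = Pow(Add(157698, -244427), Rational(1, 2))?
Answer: Add(Rational(1278587316338140685, 413960484), Mul(Rational(5664910596395, 413960484), I, Pow(86729, Rational(1, 2)))) ≈ Add(3.0887e+9, Mul(4.0301e+6, I))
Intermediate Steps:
C = Mul(I, Pow(86729, Rational(1, 2))) (C = Pow(-86729, Rational(1, 2)) = Mul(I, Pow(86729, Rational(1, 2))) ≈ Mul(294.50, I))
Mul(Add(C, 225703), Add(13731, Add(Mul(247989, Pow(-5332, -1)), Mul(-40686, Pow(-232911, -1))))) = Mul(Add(Mul(I, Pow(86729, Rational(1, 2))), 225703), Add(13731, Add(Mul(247989, Pow(-5332, -1)), Mul(-40686, Pow(-232911, -1))))) = Mul(Add(225703, Mul(I, Pow(86729, Rational(1, 2)))), Add(13731, Add(Mul(247989, Rational(-1, 5332)), Mul(-40686, Rational(-1, 232911))))) = Mul(Add(225703, Mul(I, Pow(86729, Rational(1, 2)))), Add(13731, Add(Rational(-247989, 5332), Rational(13562, 77637)))) = Mul(Add(225703, Mul(I, Pow(86729, Rational(1, 2)))), Add(13731, Rational(-19180809409, 413960484))) = Mul(Add(225703, Mul(I, Pow(86729, Rational(1, 2)))), Rational(5664910596395, 413960484)) = Add(Rational(1278587316338140685, 413960484), Mul(Rational(5664910596395, 413960484), I, Pow(86729, Rational(1, 2))))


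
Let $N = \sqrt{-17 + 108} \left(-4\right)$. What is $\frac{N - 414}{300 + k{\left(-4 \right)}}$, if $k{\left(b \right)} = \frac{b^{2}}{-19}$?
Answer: $- \frac{3933}{2842} - \frac{19 \sqrt{91}}{1421} \approx -1.5114$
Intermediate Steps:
$N = - 4 \sqrt{91}$ ($N = \sqrt{91} \left(-4\right) = - 4 \sqrt{91} \approx -38.158$)
$k{\left(b \right)} = - \frac{b^{2}}{19}$ ($k{\left(b \right)} = b^{2} \left(- \frac{1}{19}\right) = - \frac{b^{2}}{19}$)
$\frac{N - 414}{300 + k{\left(-4 \right)}} = \frac{- 4 \sqrt{91} - 414}{300 - \frac{\left(-4\right)^{2}}{19}} = \frac{-414 - 4 \sqrt{91}}{300 - \frac{16}{19}} = \frac{-414 - 4 \sqrt{91}}{\frac{5684}{19}} = \left(-414 - 4 \sqrt{91}\right) \frac{19}{5684} = - \frac{3933}{2842} - \frac{19 \sqrt{91}}{1421}$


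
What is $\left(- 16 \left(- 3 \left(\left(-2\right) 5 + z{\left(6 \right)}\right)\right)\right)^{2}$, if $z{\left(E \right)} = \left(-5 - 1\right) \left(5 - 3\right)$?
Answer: $1115136$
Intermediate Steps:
$z{\left(E \right)} = -12$ ($z{\left(E \right)} = \left(-6\right) 2 = -12$)
$\left(- 16 \left(- 3 \left(\left(-2\right) 5 + z{\left(6 \right)}\right)\right)\right)^{2} = \left(- 16 \left(- 3 \left(\left(-2\right) 5 - 12\right)\right)\right)^{2} = \left(- 16 \left(- 3 \left(-10 - 12\right)\right)\right)^{2} = \left(- 16 \left(\left(-3\right) \left(-22\right)\right)\right)^{2} = \left(\left(-16\right) 66\right)^{2} = \left(-1056\right)^{2} = 1115136$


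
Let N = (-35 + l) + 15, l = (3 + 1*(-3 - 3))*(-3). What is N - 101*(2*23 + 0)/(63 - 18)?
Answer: -5141/45 ≈ -114.24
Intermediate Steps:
l = 9 (l = (3 + 1*(-6))*(-3) = (3 - 6)*(-3) = -3*(-3) = 9)
N = -11 (N = (-35 + 9) + 15 = -26 + 15 = -11)
N - 101*(2*23 + 0)/(63 - 18) = -11 - 101*(2*23 + 0)/(63 - 18) = -11 - 101*(46 + 0)/45 = -11 - 4646/45 = -5141/45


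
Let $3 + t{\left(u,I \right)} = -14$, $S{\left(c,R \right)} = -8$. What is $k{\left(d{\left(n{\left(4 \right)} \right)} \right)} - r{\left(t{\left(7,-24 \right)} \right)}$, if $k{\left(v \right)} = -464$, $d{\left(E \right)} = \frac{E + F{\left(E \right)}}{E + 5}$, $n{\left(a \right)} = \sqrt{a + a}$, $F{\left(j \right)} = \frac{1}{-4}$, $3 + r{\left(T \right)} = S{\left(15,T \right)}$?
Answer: $-453$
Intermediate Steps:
$t{\left(u,I \right)} = -17$ ($t{\left(u,I \right)} = -3 - 14 = -17$)
$r{\left(T \right)} = -11$ ($r{\left(T \right)} = -3 - 8 = -11$)
$F{\left(j \right)} = - \frac{1}{4}$
$n{\left(a \right)} = \sqrt{2} \sqrt{a}$ ($n{\left(a \right)} = \sqrt{2 a} = \sqrt{2} \sqrt{a}$)
$d{\left(E \right)} = \frac{- \frac{1}{4} + E}{5 + E}$ ($d{\left(E \right)} = \frac{E - \frac{1}{4}}{E + 5} = \frac{- \frac{1}{4} + E}{5 + E}$)
$k{\left(d{\left(n{\left(4 \right)} \right)} \right)} - r{\left(t{\left(7,-24 \right)} \right)} = -464 - -11 = -464 + 11 = -453$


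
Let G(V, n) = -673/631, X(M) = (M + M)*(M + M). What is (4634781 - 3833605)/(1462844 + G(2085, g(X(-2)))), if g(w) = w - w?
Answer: 505542056/923053891 ≈ 0.54768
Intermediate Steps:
X(M) = 4*M**2 (X(M) = (2*M)*(2*M) = 4*M**2)
g(w) = 0
G(V, n) = -673/631 (G(V, n) = -673*1/631 = -673/631)
(4634781 - 3833605)/(1462844 + G(2085, g(X(-2)))) = (4634781 - 3833605)/(1462844 - 673/631) = 801176/(923053891/631) = 801176*(631/923053891) = 505542056/923053891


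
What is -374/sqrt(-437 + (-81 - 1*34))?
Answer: 187*I*sqrt(138)/138 ≈ 15.919*I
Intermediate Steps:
-374/sqrt(-437 + (-81 - 1*34)) = -374/sqrt(-437 + (-81 - 34)) = -374/sqrt(-437 - 115) = -374*(-I*sqrt(138)/276) = -(-187)*I*sqrt(138)/138 = 187*I*sqrt(138)/138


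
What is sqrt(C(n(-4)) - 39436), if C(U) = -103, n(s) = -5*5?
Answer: I*sqrt(39539) ≈ 198.84*I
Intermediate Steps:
n(s) = -25
sqrt(C(n(-4)) - 39436) = sqrt(-103 - 39436) = sqrt(-39539) = I*sqrt(39539)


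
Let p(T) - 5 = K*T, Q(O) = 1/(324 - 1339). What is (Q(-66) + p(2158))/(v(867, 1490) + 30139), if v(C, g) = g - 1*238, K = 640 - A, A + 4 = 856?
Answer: -464353366/31861865 ≈ -14.574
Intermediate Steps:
A = 852 (A = -4 + 856 = 852)
K = -212 (K = 640 - 1*852 = 640 - 852 = -212)
Q(O) = -1/1015 (Q(O) = 1/(-1015) = -1/1015)
p(T) = 5 - 212*T
v(C, g) = -238 + g (v(C, g) = g - 238 = -238 + g)
(Q(-66) + p(2158))/(v(867, 1490) + 30139) = (-1/1015 + (5 - 212*2158))/((-238 + 1490) + 30139) = (-1/1015 + (5 - 457496))/(1252 + 30139) = (-1/1015 - 457491)/31391 = -464353366/1015*1/31391 = -464353366/31861865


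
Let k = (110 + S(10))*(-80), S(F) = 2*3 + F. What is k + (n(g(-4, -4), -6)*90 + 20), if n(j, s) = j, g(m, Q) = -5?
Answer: -10510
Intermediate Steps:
S(F) = 6 + F
k = -10080 (k = (110 + (6 + 10))*(-80) = (110 + 16)*(-80) = 126*(-80) = -10080)
k + (n(g(-4, -4), -6)*90 + 20) = -10080 + (-5*90 + 20) = -10080 + (-450 + 20) = -10080 - 430 = -10510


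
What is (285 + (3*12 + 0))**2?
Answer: 103041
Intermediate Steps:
(285 + (3*12 + 0))**2 = (285 + (36 + 0))**2 = (285 + 36)**2 = 321**2 = 103041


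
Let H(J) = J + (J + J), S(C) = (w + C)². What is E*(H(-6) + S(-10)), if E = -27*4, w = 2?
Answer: -4968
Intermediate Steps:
E = -108
S(C) = (2 + C)²
H(J) = 3*J (H(J) = J + 2*J = 3*J)
E*(H(-6) + S(-10)) = -108*(3*(-6) + (2 - 10)²) = -108*(-18 + (-8)²) = -108*(-18 + 64) = -108*46 = -4968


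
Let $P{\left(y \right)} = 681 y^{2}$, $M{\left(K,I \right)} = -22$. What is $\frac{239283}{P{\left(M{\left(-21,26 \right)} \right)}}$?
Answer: $\frac{7251}{9988} \approx 0.72597$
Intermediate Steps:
$\frac{239283}{P{\left(M{\left(-21,26 \right)} \right)}} = \frac{239283}{681 \left(-22\right)^{2}} = \frac{239283}{681 \cdot 484} = \frac{239283}{329604} = 239283 \cdot \frac{1}{329604} = \frac{7251}{9988}$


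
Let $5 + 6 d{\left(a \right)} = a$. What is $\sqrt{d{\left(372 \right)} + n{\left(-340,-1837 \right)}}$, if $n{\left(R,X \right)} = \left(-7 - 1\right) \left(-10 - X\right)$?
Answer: $\frac{i \sqrt{523974}}{6} \approx 120.64 i$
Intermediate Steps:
$n{\left(R,X \right)} = 80 + 8 X$ ($n{\left(R,X \right)} = - 8 \left(-10 - X\right) = 80 + 8 X$)
$d{\left(a \right)} = - \frac{5}{6} + \frac{a}{6}$
$\sqrt{d{\left(372 \right)} + n{\left(-340,-1837 \right)}} = \sqrt{\left(- \frac{5}{6} + \frac{1}{6} \cdot 372\right) + \left(80 + 8 \left(-1837\right)\right)} = \sqrt{\left(- \frac{5}{6} + 62\right) + \left(80 - 14696\right)} = \sqrt{\frac{367}{6} - 14616} = \sqrt{- \frac{87329}{6}} = \frac{i \sqrt{523974}}{6}$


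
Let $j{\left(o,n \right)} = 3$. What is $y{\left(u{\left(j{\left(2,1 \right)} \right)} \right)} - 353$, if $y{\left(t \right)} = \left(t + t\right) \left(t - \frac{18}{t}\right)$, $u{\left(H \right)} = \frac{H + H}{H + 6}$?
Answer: $- \frac{3493}{9} \approx -388.11$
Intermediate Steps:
$u{\left(H \right)} = \frac{2 H}{6 + H}$
$y{\left(t \right)} = 2 t \left(t - \frac{18}{t}\right)$
$y{\left(u{\left(j{\left(2,1 \right)} \right)} \right)} - 353 = \left(-36 + 2 \left(2 \cdot 3 \frac{1}{6 + 3}\right)^{2}\right) - 353 = \left(-36 + 2 \left(2 \cdot 3 \cdot \frac{1}{9}\right)^{2}\right) - 353 = \left(-36 + 2 \left(\frac{2}{3}\right)^{2}\right) - 353 = \left(-36 + 2 \cdot \frac{4}{9}\right) - 353 = \left(-36 + \frac{8}{9}\right) - 353 = - \frac{316}{9} - 353 = - \frac{3493}{9}$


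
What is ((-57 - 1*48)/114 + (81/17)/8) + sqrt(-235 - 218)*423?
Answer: -841/2584 + 423*I*sqrt(453) ≈ -0.32546 + 9003.0*I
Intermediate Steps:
((-57 - 1*48)/114 + (81/17)/8) + sqrt(-235 - 218)*423 = ((-57 - 48)*(1/114) + (81*(1/17))*(1/8)) + sqrt(-453)*423 = (-105*1/114 + (81/17)*(1/8)) + (I*sqrt(453))*423 = (-35/38 + 81/136) + 423*I*sqrt(453) = -841/2584 + 423*I*sqrt(453)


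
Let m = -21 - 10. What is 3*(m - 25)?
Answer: -168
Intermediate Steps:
m = -31
3*(m - 25) = 3*(-31 - 25) = 3*(-56) = -168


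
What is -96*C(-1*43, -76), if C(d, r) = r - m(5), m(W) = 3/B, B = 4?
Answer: 7368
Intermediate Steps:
m(W) = ¾ (m(W) = 3/4 = 3*(¼) = ¾)
C(d, r) = -¾ + r (C(d, r) = r - 1*¾ = r - ¾ = -¾ + r)
-96*C(-1*43, -76) = -96*(-¾ - 76) = -96*(-307/4) = 7368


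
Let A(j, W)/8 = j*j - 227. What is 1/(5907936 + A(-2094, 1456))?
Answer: 1/40984808 ≈ 2.4399e-8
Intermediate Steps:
A(j, W) = -1816 + 8*j**2 (A(j, W) = 8*(j*j - 227) = 8*(j**2 - 227) = 8*(-227 + j**2) = -1816 + 8*j**2)
1/(5907936 + A(-2094, 1456)) = 1/(5907936 + (-1816 + 8*(-2094)**2)) = 1/(5907936 + (-1816 + 8*4384836)) = 1/(5907936 + (-1816 + 35078688)) = 1/(5907936 + 35076872) = 1/40984808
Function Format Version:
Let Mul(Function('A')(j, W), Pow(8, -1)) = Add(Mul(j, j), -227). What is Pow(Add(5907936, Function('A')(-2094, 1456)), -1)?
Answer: Rational(1, 40984808) ≈ 2.4399e-8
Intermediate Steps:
Function('A')(j, W) = Add(-1816, Mul(8, Pow(j, 2))) (Function('A')(j, W) = Mul(8, Add(Mul(j, j), -227)) = Mul(8, Add(Pow(j, 2), -227)) = Mul(8, Add(-227, Pow(j, 2))) = Add(-1816, Mul(8, Pow(j, 2))))
Pow(Add(5907936, Function('A')(-2094, 1456)), -1) = Pow(Add(5907936, Add(-1816, Mul(8, Pow(-2094, 2)))), -1) = Pow(Add(5907936, Add(-1816, Mul(8, 4384836))), -1) = Pow(Add(5907936, Add(-1816, 35078688)), -1) = Pow(Add(5907936, 35076872), -1) = Pow(40984808, -1) = Rational(1, 40984808)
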